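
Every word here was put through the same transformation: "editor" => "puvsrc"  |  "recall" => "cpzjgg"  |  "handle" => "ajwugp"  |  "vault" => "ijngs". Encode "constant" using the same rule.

zrwxsjws

Each letter's alphabet position (a=0..z=25) is mapped through 21·x+9 mod 26 — an affine cipher.
Applying it to constant: c(2)→21·2+9≡25=z; o(14)→21·14+9≡17=r; n(13)→21·13+9≡22=w; s(18)→21·18+9≡23=x; t(19)→21·19+9≡18=s; a(0)→21·0+9≡9=j; n(13)→21·13+9≡22=w; t(19)→21·19+9≡18=s (all mod 26).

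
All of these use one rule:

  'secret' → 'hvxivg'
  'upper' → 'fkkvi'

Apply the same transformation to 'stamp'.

hgznk

Each pair mirrors across the alphabet (s↔h, e↔v, c↔x): positions sum to 25. Each letter is replaced by its mirror in the alphabet: a↔z, b↔y, c↔x, and so on (the Atbash cipher).
Applying it to stamp: s↔h, t↔g, a↔z, m↔n, p↔k.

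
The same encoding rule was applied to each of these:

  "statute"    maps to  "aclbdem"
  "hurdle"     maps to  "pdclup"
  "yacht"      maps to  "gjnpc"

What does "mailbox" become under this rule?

ujttkzf

Shifts by position in statute: pos 0: s→a (+8), pos 1: t→c (+9), pos 2: a→l (+11), pos 3: t→b (+8), pos 4: u→d (+9), pos 5: t→e (+11) — repeating every 3. The shifts repeat in a cycle of length 3: positions 0,1,… shift by +8, +9, +11, then the pattern repeats.
Applying it to mailbox: m+8=u, a+9=j, i+11=t, l+8=t, b+9=k, o+11=z, x+8=f.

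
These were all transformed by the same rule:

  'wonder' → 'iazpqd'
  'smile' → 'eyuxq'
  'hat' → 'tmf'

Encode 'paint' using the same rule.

Every letter moves 12 places later in the alphabet, wrapping around z→a.
Applying it to paint: p+12=b, a+12=m, i+12=u, n+12=z, t+12=f.

bmuzf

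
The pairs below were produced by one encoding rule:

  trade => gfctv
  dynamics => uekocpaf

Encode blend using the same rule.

The output letters match the input read backwards, each shifted +2: trade reversed is edart. The word is reversed, then every letter is shifted forward by 2.
On blend: reverse → dnelb; then shift: d+2=f, n+2=p, e+2=g, l+2=n, b+2=d.

fpgnd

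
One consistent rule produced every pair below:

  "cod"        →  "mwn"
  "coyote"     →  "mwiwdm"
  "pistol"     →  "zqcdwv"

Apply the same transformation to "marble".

wiblvm

The shift depends on letter class: consonant c→m is +10, but vowel o→w is +8. The rule splits by letter class: vowels +8, consonants +10.
On marble: m(cons)+10=w, a(vowel)+8=i, r(cons)+10=b, b(cons)+10=l, l(cons)+10=v, e(vowel)+8=m.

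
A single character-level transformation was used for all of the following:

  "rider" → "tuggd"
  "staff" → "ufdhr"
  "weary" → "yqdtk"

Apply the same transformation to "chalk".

etdnw

Shifts by position in rider: pos 0: r→t (+2), pos 1: i→u (+12), pos 2: d→g (+3), pos 3: e→g (+2), pos 4: r→d (+12) — repeating every 3. A repeating key of period 3 is used — shifts +2, +12, +3 over and over.
On chalk: c+2=e, h+12=t, a+3=d, l+2=n, k+12=w.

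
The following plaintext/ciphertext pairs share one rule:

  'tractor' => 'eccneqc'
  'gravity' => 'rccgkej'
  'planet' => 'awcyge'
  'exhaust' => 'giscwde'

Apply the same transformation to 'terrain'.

The shift depends on letter class: consonant t→e is +11, but vowel a→c is +2. Two shifts are in play — +2 for a/e/i/o/u, +11 for every other letter.
For terrain: t(cons)+11=e, e(vowel)+2=g, r(cons)+11=c, r(cons)+11=c, a(vowel)+2=c, i(vowel)+2=k, n(cons)+11=y.

egcccky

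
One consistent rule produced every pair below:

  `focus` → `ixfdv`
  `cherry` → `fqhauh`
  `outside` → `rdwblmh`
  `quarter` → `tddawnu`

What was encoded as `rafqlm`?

orchid

Shifts by position in focus: pos 0: f→i (+3), pos 1: o→x (+9), pos 2: c→f (+3), pos 3: u→d (+9) — repeating every 2. It's a Vigenère-style cipher with numeric key [3,9]: position i shifts by key[i mod 2].
Undoing it on rafqlm: r−3=o, a−9=r, f−3=c, q−9=h, l−3=i, m−9=d.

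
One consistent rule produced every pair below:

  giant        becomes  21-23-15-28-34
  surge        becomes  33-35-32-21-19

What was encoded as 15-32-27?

g is letter #7 and maps to 21: an offset of 14. Letters become their 1-based position plus 14 (so a→15, b→16, …).
Reversing it on 15-32-27: 15→(15−14)÷1=1=a, 32→(32−14)÷1=18=r, 27→(27−14)÷1=13=m.

arm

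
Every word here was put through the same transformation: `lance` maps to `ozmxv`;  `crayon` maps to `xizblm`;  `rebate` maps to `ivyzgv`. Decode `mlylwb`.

Each pair mirrors across the alphabet (l↔o, a↔z, n↔m): positions sum to 25. This is the alphabet-reversal cipher (Atbash): a becomes z, b becomes y, etc.
Undoing it on mlylwb: m↔n, l↔o, y↔b, l↔o, w↔d, b↔y.

nobody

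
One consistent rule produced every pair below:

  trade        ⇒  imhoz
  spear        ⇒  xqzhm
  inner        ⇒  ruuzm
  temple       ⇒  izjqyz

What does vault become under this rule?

t(19)→i(8) and r(17)→m(12) fit y≡11x+7 (mod 26); the inverse of 11 mod 26 is 19. This is an affine cipher: with a=0,…,z=25, each position x becomes (11x+7) mod 26.
Applying it to vault: v(21)→11·21+7≡4=e; a(0)→11·0+7≡7=h; u(20)→11·20+7≡19=t; l(11)→11·11+7≡24=y; t(19)→11·19+7≡8=i (all mod 26).

ehtyi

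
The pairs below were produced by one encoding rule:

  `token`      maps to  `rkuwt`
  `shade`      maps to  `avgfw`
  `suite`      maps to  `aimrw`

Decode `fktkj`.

donor

t(19)→r(17) and o(14)→k(10) fit y≡17x+6 (mod 26); the inverse of 17 mod 26 is 23. Treating letters as 0–25, the rule is x ↦ 17x + 6 (mod 26).
Decoding fktkj: f(5)→23·(5−6)≡3=d; k(10)→23·(10−6)≡14=o; t(19)→23·(19−6)≡13=n; k(10)→23·(10−6)≡14=o; j(9)→23·(9−6)≡17=r (all mod 26).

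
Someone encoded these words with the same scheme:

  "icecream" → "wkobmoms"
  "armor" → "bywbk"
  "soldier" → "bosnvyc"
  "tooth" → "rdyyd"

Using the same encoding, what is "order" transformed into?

bonby

The output letters match the input read backwards, each shifted +10: icecream reversed is maerceci. Two steps: reverse the string, then apply a Caesar shift of +10.
For order: reverse → redro; then shift: r+10=b, e+10=o, d+10=n, r+10=b, o+10=y.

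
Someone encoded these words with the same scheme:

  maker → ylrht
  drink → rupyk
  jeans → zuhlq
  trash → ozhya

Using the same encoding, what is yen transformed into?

The output letters match the input read backwards, each shifted +7: maker reversed is rekam. Read the word backwards and shift each letter +7.
For yen: reverse → ney; then shift: n+7=u, e+7=l, y+7=f.

ulf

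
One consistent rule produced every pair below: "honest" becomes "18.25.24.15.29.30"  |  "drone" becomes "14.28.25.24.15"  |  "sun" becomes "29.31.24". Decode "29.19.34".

h is letter #8 and maps to 18: an offset of 10. The number is (letter's place in the alphabet, a=1) + 10.
Reversing it on 29.19.34: 29→(29−10)÷1=19=s, 19→(19−10)÷1=9=i, 34→(34−10)÷1=24=x.

six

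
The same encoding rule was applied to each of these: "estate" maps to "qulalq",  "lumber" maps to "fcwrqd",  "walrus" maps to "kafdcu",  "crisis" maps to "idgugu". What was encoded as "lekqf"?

towel

This is an affine cipher: with a=0,…,z=25, each position x becomes (17x+0) mod 26.
Decoding lekqf: l(11)→23·(11−0)≡19=t; e(4)→23·(4−0)≡14=o; k(10)→23·(10−0)≡22=w; q(16)→23·(16−0)≡4=e; f(5)→23·(5−0)≡11=l (all mod 26).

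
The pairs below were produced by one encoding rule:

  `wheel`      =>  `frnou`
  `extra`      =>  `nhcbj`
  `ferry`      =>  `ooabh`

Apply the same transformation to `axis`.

It's a Vigenère-style cipher with numeric key [9,10]: position i shifts by key[i mod 2].
On axis: a+9=j, x+10=h, i+9=r, s+10=c.

jhrc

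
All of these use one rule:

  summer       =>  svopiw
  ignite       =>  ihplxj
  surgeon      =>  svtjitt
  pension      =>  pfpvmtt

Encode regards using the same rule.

In summer: s→s is +0, u→v is +1, m→o is +2, m→p is +3 — the shift increases by 1 each position. The shift increases by 1 at each position, starting from +0: 0, 1, 2, ….
On regards: r+0=r, e+1=f, g+2=i, a+3=d, r+4=v, d+5=i, s+6=y.

rfidviy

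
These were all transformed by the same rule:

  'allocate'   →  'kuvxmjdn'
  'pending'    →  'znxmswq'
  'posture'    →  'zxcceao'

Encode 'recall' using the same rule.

bnmjvu

Shifts by position in allocate: pos 0: a→k (+10), pos 1: l→u (+9), pos 2: l→v (+10), pos 3: o→x (+9) — repeating every 2. The shifts repeat in a cycle of length 2: positions 0,1,… shift by +10, +9, then the pattern repeats.
On recall: r+10=b, e+9=n, c+10=m, a+9=j, l+10=v, l+9=u.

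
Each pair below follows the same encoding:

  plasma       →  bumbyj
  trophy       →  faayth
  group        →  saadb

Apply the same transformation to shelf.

Shifts by position in plasma: pos 0: p→b (+12), pos 1: l→u (+9), pos 2: a→m (+12), pos 3: s→b (+9) — repeating every 2. It's a Vigenère-style cipher with numeric key [12,9]: position i shifts by key[i mod 2].
Applying it to shelf: s+12=e, h+9=q, e+12=q, l+9=u, f+12=r.

eqqur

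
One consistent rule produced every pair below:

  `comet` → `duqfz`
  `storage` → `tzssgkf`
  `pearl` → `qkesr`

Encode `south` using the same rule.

tuyun

Shifts by position in comet: pos 0: c→d (+1), pos 1: o→u (+6), pos 2: m→q (+4), pos 3: e→f (+1), pos 4: t→z (+6) — repeating every 3. A repeating key of period 3 is used — shifts +1, +6, +4 over and over.
Applying it to south: s+1=t, o+6=u, u+4=y, t+1=u, h+6=n.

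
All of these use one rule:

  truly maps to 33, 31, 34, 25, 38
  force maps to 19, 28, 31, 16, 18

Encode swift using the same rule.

t is letter #20 and maps to 33: an offset of 13. Letters become their 1-based position plus 13 (so a→14, b→15, …).
Applying it to swift: s=19→32, w=23→36, i=9→22, f=6→19, t=20→33.

32, 36, 22, 19, 33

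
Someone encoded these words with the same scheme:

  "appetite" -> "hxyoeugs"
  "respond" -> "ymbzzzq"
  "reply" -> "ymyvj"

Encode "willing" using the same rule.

The shift increases by 1 at each position, starting from +7: 7, 8, 9, ….
On willing: w+7=d, i+8=q, l+9=u, l+10=v, i+11=t, n+12=z, g+13=t.

dquvtzt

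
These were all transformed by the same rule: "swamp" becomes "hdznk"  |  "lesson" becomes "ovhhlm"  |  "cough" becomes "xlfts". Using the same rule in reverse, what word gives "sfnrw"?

Each letter is replaced by its mirror in the alphabet: a↔z, b↔y, c↔x, and so on (the Atbash cipher).
Undoing it on sfnrw: s↔h, f↔u, n↔m, r↔i, w↔d.

humid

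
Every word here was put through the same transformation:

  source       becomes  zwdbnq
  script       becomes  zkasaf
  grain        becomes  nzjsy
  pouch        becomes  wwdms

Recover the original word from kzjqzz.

In source: s→z is +7, o→w is +8, u→d is +9, r→b is +10 — the shift increases by 1 each position. Letter i (0-indexed) is shifted by i+7, so successive shifts are 7, 8, 9, ….
Undoing it on kzjqzz: k−7=d, z−8=r, j−9=a, q−10=g, z−11=o, z−12=n.

dragon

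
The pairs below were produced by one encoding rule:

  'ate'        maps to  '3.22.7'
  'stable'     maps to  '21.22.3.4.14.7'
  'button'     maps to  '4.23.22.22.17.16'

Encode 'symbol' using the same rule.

21.27.15.4.17.14

a is letter #1 and maps to 3: an offset of 2. Letters become their 1-based position plus 2 (so a→3, b→4, …).
Applying it to symbol: s=19→21, y=25→27, m=13→15, b=2→4, o=15→17, l=12→14.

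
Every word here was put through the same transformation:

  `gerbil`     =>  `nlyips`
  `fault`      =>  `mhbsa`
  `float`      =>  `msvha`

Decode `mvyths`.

Compare letters: g→n is +7, e→l is +7, r→y is +7 — a constant shift. This is a Caesar cipher with shift 7.
Reversing it on mvyths: m−7=f, v−7=o, y−7=r, t−7=m, h−7=a, s−7=l.

formal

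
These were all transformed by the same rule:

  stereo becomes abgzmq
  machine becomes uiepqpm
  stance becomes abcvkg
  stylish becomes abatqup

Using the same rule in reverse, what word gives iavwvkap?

astonish

Shifts by position in stereo: pos 0: s→a (+8), pos 1: t→b (+8), pos 2: e→g (+2), pos 3: r→z (+8), pos 4: e→m (+8), pos 5: o→q (+2) — repeating every 3. It's a Vigenère-style cipher with numeric key [8,8,2]: position i shifts by key[i mod 3].
Decoding iavwvkap: i−8=a, a−8=s, v−2=t, w−8=o, v−8=n, k−2=i, a−8=s, p−8=h.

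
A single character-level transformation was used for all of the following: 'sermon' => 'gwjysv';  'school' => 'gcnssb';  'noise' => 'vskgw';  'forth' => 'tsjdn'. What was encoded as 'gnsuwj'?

shower

s(18)→g(6) and e(4)→w(22) fit y≡23x+8 (mod 26); the inverse of 23 mod 26 is 17. This is an affine cipher: with a=0,…,z=25, each position x becomes (23x+8) mod 26.
Decoding gnsuwj: g(6)→17·(6−8)≡18=s; n(13)→17·(13−8)≡7=h; s(18)→17·(18−8)≡14=o; u(20)→17·(20−8)≡22=w; w(22)→17·(22−8)≡4=e; j(9)→17·(9−8)≡17=r (all mod 26).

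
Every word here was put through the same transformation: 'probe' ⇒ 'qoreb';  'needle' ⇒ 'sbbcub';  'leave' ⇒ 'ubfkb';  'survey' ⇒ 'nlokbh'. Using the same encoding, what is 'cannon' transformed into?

p(15)→q(16) and r(17)→o(14) fit y≡25x+5 (mod 26); the inverse of 25 mod 26 is 25. Treating letters as 0–25, the rule is x ↦ 25x + 5 (mod 26).
On cannon: c(2)→25·2+5≡3=d; a(0)→25·0+5≡5=f; n(13)→25·13+5≡18=s; n(13)→25·13+5≡18=s; o(14)→25·14+5≡17=r; n(13)→25·13+5≡18=s (all mod 26).

dfssrs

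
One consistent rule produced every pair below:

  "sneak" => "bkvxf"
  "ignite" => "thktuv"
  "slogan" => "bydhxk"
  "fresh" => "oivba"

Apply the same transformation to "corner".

s(18)→b(1) and n(13)→k(10) fit y≡19x+23 (mod 26); the inverse of 19 mod 26 is 11. Each letter's alphabet position (a=0..z=25) is mapped through 19·x+23 mod 26 — an affine cipher.
On corner: c(2)→19·2+23≡9=j; o(14)→19·14+23≡3=d; r(17)→19·17+23≡8=i; n(13)→19·13+23≡10=k; e(4)→19·4+23≡21=v; r(17)→19·17+23≡8=i (all mod 26).

jdikvi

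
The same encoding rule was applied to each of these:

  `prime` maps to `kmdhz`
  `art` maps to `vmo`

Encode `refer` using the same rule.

mzazm

Compare letters: p→k is +21, r→m is +21, i→d is +21 — a constant shift. Each letter is shifted forward by 21 in the alphabet (a Caesar shift of +21).
For refer: r+21=m, e+21=z, f+21=a, e+21=z, r+21=m.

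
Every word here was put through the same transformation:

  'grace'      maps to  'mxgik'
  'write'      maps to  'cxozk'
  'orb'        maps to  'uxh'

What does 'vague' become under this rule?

Compare letters: g→m is +6, r→x is +6, a→g is +6 — a constant shift. It's a constant shift of +6 (ROT6).
Applying it to vague: v+6=b, a+6=g, g+6=m, u+6=a, e+6=k.

bgmak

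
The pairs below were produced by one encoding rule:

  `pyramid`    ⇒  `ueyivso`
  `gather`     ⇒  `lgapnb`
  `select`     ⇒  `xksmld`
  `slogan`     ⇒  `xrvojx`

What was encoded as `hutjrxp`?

combine

In pyramid: p→u is +5, y→e is +6, r→y is +7, a→i is +8 — the shift increases by 1 each position. Letter i (0-indexed) is shifted by i+5, so successive shifts are 5, 6, 7, ….
Reversing it on hutjrxp: h−5=c, u−6=o, t−7=m, j−8=b, r−9=i, x−10=n, p−11=e.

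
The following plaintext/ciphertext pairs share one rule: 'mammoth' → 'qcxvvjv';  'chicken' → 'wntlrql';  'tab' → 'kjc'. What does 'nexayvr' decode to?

The output letters match the input read backwards, each shifted +9: mammoth reversed is htommam. Read the word backwards and shift each letter +9.
Reversing it on nexayvr: shift back: n−9=e, e−9=v, x−9=o, a−9=r, y−9=p, v−9=m, r−9=i → evorpmi; then reverse → improve.

improve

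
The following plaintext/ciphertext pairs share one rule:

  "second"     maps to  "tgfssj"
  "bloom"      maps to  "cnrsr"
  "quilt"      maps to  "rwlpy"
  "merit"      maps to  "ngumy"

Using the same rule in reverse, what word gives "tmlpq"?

skill

In second: s→t is +1, e→g is +2, c→f is +3, o→s is +4 — the shift increases by 1 each position. The shift increases by 1 at each position, starting from +1: 1, 2, 3, ….
Decoding tmlpq: t−1=s, m−2=k, l−3=i, p−4=l, q−5=l.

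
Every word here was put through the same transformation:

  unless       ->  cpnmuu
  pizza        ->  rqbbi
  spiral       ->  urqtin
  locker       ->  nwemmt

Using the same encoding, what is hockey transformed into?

The shift depends on letter class: consonant n→p is +2, but vowel u→c is +8. Vowels shift forward by 8 and consonants shift forward by 2.
For hockey: h(cons)+2=j, o(vowel)+8=w, c(cons)+2=e, k(cons)+2=m, e(vowel)+8=m, y(cons)+2=a.

jwemma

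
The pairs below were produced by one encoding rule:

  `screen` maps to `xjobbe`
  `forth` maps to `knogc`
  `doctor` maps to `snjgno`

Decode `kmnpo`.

s(18)→x(23) and c(2)→j(9) fit y≡9x+17 (mod 26); the inverse of 9 mod 26 is 3. Each letter's alphabet position (a=0..z=25) is mapped through 9·x+17 mod 26 — an affine cipher.
Undoing it on kmnpo: k(10)→3·(10−17)≡5=f; m(12)→3·(12−17)≡11=l; n(13)→3·(13−17)≡14=o; p(15)→3·(15−17)≡20=u; o(14)→3·(14−17)≡17=r (all mod 26).

flour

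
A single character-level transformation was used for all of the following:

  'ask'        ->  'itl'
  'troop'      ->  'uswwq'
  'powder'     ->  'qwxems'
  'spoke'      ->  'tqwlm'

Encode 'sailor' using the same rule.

The shift depends on letter class: consonant s→t is +1, but vowel a→i is +8. Two shifts are in play — +8 for a/e/i/o/u, +1 for every other letter.
For sailor: s(cons)+1=t, a(vowel)+8=i, i(vowel)+8=q, l(cons)+1=m, o(vowel)+8=w, r(cons)+1=s.

tiqmws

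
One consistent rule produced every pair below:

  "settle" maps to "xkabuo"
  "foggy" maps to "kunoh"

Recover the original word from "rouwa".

In settle: s→x is +5, e→k is +6, t→a is +7, t→b is +8 — the shift increases by 1 each position. Letter i (0-indexed) is shifted by i+5, so successive shifts are 5, 6, 7, ….
Reversing it on rouwa: r−5=m, o−6=i, u−7=n, w−8=o, a−9=r.

minor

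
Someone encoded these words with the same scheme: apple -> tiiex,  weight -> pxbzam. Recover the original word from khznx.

rogue

Compare letters: a→t is +19, p→i is +19, p→i is +19 — a constant shift. Each letter is shifted forward by 19 in the alphabet (a Caesar shift of +19).
Decoding khznx: k−19=r, h−19=o, z−19=g, n−19=u, x−19=e.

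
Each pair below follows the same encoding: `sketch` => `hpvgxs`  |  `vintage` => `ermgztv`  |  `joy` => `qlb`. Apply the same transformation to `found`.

ulfmw

Each letter is replaced by its mirror in the alphabet: a↔z, b↔y, c↔x, and so on (the Atbash cipher).
On found: f↔u, o↔l, u↔f, n↔m, d↔w.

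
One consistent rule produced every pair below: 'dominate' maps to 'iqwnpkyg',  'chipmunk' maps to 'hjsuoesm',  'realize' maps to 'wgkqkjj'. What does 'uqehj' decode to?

pouch

Shifts by position in dominate: pos 0: d→i (+5), pos 1: o→q (+2), pos 2: m→w (+10), pos 3: i→n (+5), pos 4: n→p (+2), pos 5: a→k (+10) — repeating every 3. It's a Vigenère-style cipher with numeric key [5,2,10]: position i shifts by key[i mod 3].
Reversing it on uqehj: u−5=p, q−2=o, e−10=u, h−5=c, j−2=h.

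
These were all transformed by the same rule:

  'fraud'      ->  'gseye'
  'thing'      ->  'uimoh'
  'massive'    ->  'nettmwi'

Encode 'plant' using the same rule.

qmeou

The shift depends on letter class: consonant f→g is +1, but vowel a→e is +4. Vowels shift forward by 4 and consonants shift forward by 1.
For plant: p(cons)+1=q, l(cons)+1=m, a(vowel)+4=e, n(cons)+1=o, t(cons)+1=u.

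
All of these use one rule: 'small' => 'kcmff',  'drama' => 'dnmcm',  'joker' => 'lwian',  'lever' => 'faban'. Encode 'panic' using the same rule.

tmzog

This is an affine cipher: with a=0,…,z=25, each position x becomes (23x+12) mod 26.
For panic: p(15)→23·15+12≡19=t; a(0)→23·0+12≡12=m; n(13)→23·13+12≡25=z; i(8)→23·8+12≡14=o; c(2)→23·2+12≡6=g (all mod 26).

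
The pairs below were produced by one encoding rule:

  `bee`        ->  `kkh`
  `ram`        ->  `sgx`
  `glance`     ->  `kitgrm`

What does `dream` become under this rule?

The output letters match the input read backwards, each shifted +6: bee reversed is eeb. The word is reversed, then every letter is shifted forward by 6.
For dream: reverse → maerd; then shift: m+6=s, a+6=g, e+6=k, r+6=x, d+6=j.

sgkxj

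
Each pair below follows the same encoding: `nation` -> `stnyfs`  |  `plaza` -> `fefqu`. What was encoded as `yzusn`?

The word is reversed, then every letter is shifted forward by 5.
Undoing it on yzusn: shift back: y−5=t, z−5=u, u−5=p, s−5=n, n−5=i → tupni; then reverse → input.

input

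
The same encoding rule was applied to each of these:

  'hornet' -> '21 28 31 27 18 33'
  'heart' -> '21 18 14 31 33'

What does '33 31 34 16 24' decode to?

h is letter #8 and maps to 21: an offset of 13. The number is (letter's place in the alphabet, a=1) + 13.
Undoing it on 33 31 34 16 24: 33→(33−13)÷1=20=t, 31→(31−13)÷1=18=r, 34→(34−13)÷1=21=u, 16→(16−13)÷1=3=c, 24→(24−13)÷1=11=k.

truck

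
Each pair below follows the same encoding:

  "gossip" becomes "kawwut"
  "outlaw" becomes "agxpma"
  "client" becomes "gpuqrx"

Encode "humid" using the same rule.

The shift depends on letter class: consonant g→k is +4, but vowel o→a is +12. Two shifts are in play — +12 for a/e/i/o/u, +4 for every other letter.
On humid: h(cons)+4=l, u(vowel)+12=g, m(cons)+4=q, i(vowel)+12=u, d(cons)+4=h.

lgquh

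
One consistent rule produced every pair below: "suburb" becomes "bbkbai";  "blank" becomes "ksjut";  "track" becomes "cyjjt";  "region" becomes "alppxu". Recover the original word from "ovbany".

The shifts repeat in a cycle of length 2: positions 0,1,… shift by +9, +7, then the pattern repeats.
Decoding ovbany: o−9=f, v−7=o, b−9=s, a−7=t, n−9=e, y−7=r.

foster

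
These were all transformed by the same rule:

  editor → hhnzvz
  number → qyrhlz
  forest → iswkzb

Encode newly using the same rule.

qibrf

In editor: e→h is +3, d→h is +4, i→n is +5, t→z is +6 — the shift increases by 1 each position. Letter i (0-indexed) is shifted by i+3, so successive shifts are 3, 4, 5, ….
Applying it to newly: n+3=q, e+4=i, w+5=b, l+6=r, y+7=f.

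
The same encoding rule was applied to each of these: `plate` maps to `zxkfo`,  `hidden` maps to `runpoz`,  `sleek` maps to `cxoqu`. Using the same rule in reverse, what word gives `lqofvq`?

Shifts by position in plate: pos 0: p→z (+10), pos 1: l→x (+12), pos 2: a→k (+10), pos 3: t→f (+12) — repeating every 2. A repeating key of period 2 is used — shifts +10, +12 over and over.
Reversing it on lqofvq: l−10=b, q−12=e, o−10=e, f−12=t, v−10=l, q−12=e.

beetle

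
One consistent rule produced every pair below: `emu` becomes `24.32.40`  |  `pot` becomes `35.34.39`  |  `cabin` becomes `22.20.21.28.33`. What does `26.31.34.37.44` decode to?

glory

e is letter #5 and maps to 24: an offset of 19. The number is (letter's place in the alphabet, a=1) + 19.
Undoing it on 26.31.34.37.44: 26→(26−19)÷1=7=g, 31→(31−19)÷1=12=l, 34→(34−19)÷1=15=o, 37→(37−19)÷1=18=r, 44→(44−19)÷1=25=y.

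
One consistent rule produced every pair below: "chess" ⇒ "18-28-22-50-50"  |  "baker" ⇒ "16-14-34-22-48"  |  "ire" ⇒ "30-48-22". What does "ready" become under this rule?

c(#3)→18 and h(#8)→28: differences scale by 2, so n = 2·pos + 12. The formula is n = 2×(alphabet index, a=1) + 12.
For ready: r=18→48, e=5→22, a=1→14, d=4→20, y=25→62.

48-22-14-20-62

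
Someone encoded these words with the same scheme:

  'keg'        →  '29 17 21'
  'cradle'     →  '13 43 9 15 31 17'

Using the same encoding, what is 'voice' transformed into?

51 37 25 13 17

k(#11)→29 and e(#5)→17: differences scale by 2, so n = 2·pos + 7. The formula is n = 2×(alphabet index, a=1) + 7.
On voice: v=22→51, o=15→37, i=9→25, c=3→13, e=5→17.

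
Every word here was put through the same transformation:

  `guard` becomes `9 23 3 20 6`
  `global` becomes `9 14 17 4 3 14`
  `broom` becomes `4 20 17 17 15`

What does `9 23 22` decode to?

g is letter #7 and maps to 9: an offset of 2. Letters become their 1-based position plus 2 (so a→3, b→4, …).
Decoding 9 23 22: 9→(9−2)÷1=7=g, 23→(23−2)÷1=21=u, 22→(22−2)÷1=20=t.

gut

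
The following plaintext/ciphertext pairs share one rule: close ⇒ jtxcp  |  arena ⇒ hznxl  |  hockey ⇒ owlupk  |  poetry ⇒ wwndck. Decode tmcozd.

meteor

In close: c→j is +7, l→t is +8, o→x is +9, s→c is +10 — the shift increases by 1 each position. The shift increases by 1 at each position, starting from +7: 7, 8, 9, ….
Reversing it on tmcozd: t−7=m, m−8=e, c−9=t, o−10=e, z−11=o, d−12=r.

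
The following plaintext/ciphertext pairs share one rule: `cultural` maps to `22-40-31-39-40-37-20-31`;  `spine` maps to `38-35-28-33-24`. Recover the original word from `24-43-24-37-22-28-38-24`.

Letters become their 1-based position plus 19 (so a→20, b→21, …).
Decoding 24-43-24-37-22-28-38-24: 24→(24−19)÷1=5=e, 43→(43−19)÷1=24=x, 24→(24−19)÷1=5=e, 37→(37−19)÷1=18=r, 22→(22−19)÷1=3=c, 28→(28−19)÷1=9=i, 38→(38−19)÷1=19=s, 24→(24−19)÷1=5=e.

exercise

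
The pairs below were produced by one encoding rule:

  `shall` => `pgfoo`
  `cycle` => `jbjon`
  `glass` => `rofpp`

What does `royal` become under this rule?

ahbfo

Treating letters as 0–25, the rule is x ↦ 15x + 5 (mod 26).
On royal: r(17)→15·17+5≡0=a; o(14)→15·14+5≡7=h; y(24)→15·24+5≡1=b; a(0)→15·0+5≡5=f; l(11)→15·11+5≡14=o (all mod 26).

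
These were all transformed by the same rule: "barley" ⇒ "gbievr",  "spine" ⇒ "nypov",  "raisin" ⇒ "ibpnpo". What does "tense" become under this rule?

svonv

This is an affine cipher: with a=0,…,z=25, each position x becomes (5x+1) mod 26.
On tense: t(19)→5·19+1≡18=s; e(4)→5·4+1≡21=v; n(13)→5·13+1≡14=o; s(18)→5·18+1≡13=n; e(4)→5·4+1≡21=v (all mod 26).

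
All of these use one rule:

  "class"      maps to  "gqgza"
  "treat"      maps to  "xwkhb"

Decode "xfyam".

Each letter shifts forward by (position + 4), i.e. 4, 5, 6, … — the shift grows by one for each successive letter.
Reversing it on xfyam: x−4=t, f−5=a, y−6=s, a−7=t, m−8=e.

taste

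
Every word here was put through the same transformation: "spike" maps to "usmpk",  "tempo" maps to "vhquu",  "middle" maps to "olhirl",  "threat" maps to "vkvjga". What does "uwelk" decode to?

stage

In spike: s→u is +2, p→s is +3, i→m is +4, k→p is +5 — the shift increases by 1 each position. Letter i (0-indexed) is shifted by i+2, so successive shifts are 2, 3, 4, ….
Undoing it on uwelk: u−2=s, w−3=t, e−4=a, l−5=g, k−6=e.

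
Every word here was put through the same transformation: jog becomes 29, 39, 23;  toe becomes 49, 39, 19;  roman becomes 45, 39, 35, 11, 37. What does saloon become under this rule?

j(#10)→29 and o(#15)→39: differences scale by 2, so n = 2·pos + 9. The formula is n = 2×(alphabet index, a=1) + 9.
Applying it to saloon: s=19→47, a=1→11, l=12→33, o=15→39, o=15→39, n=14→37.

47, 11, 33, 39, 39, 37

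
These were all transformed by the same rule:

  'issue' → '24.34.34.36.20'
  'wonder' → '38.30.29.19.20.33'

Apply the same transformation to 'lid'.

27.24.19

i is letter #9 and maps to 24: an offset of 15. Letters become their 1-based position plus 15 (so a→16, b→17, …).
For lid: l=12→27, i=9→24, d=4→19.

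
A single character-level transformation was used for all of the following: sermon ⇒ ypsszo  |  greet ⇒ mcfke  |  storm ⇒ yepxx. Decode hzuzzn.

bottom

Shifts by position in sermon: pos 0: s→y (+6), pos 1: e→p (+11), pos 2: r→s (+1), pos 3: m→s (+6), pos 4: o→z (+11), pos 5: n→o (+1) — repeating every 3. The shifts repeat in a cycle of length 3: positions 0,1,… shift by +6, +11, +1, then the pattern repeats.
Decoding hzuzzn: h−6=b, z−11=o, u−1=t, z−6=t, z−11=o, n−1=m.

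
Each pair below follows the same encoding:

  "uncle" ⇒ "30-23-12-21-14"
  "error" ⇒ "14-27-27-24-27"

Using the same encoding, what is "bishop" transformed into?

u is letter #21 and maps to 30: an offset of 9. Each letter is replaced by its alphabet position (a=1..z=26) + 9.
Applying it to bishop: b=2→11, i=9→18, s=19→28, h=8→17, o=15→24, p=16→25.

11-18-28-17-24-25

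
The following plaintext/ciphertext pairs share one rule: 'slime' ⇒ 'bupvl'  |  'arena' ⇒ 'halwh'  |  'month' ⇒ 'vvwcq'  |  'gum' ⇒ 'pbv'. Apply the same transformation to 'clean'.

lulhw

The shift depends on letter class: consonant s→b is +9, but vowel i→p is +7. Two shifts are in play — +7 for a/e/i/o/u, +9 for every other letter.
Applying it to clean: c(cons)+9=l, l(cons)+9=u, e(vowel)+7=l, a(vowel)+7=h, n(cons)+9=w.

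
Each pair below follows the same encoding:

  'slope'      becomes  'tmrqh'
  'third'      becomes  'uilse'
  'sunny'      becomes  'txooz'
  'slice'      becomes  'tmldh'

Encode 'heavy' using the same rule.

ihdwz

The shift depends on letter class: consonant s→t is +1, but vowel o→r is +3. The rule splits by letter class: vowels +3, consonants +1.
Applying it to heavy: h(cons)+1=i, e(vowel)+3=h, a(vowel)+3=d, v(cons)+1=w, y(cons)+1=z.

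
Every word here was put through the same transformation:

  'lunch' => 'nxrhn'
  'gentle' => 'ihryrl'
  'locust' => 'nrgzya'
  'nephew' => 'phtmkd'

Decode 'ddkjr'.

In lunch: l→n is +2, u→x is +3, n→r is +4, c→h is +5 — the shift increases by 1 each position. Letter i (0-indexed) is shifted by i+2, so successive shifts are 2, 3, 4, ….
Decoding ddkjr: d−2=b, d−3=a, k−4=g, j−5=e, r−6=l.

bagel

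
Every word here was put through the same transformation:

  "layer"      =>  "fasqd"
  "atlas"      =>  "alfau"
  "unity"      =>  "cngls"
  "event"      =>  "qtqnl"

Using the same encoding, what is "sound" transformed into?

uecnz

l(11)→f(5) and a(0)→a(0) fit y≡17x+0 (mod 26); the inverse of 17 mod 26 is 23. This is an affine cipher: with a=0,…,z=25, each position x becomes (17x+0) mod 26.
Applying it to sound: s(18)→17·18+0≡20=u; o(14)→17·14+0≡4=e; u(20)→17·20+0≡2=c; n(13)→17·13+0≡13=n; d(3)→17·3+0≡25=z (all mod 26).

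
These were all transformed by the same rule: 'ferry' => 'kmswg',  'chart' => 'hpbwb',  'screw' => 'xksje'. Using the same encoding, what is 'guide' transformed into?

Shifts by position in ferry: pos 0: f→k (+5), pos 1: e→m (+8), pos 2: r→s (+1), pos 3: r→w (+5), pos 4: y→g (+8) — repeating every 3. A repeating key of period 3 is used — shifts +5, +8, +1 over and over.
On guide: g+5=l, u+8=c, i+1=j, d+5=i, e+8=m.

lcjim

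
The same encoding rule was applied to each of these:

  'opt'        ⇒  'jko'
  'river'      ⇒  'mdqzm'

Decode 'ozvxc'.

Compare letters: o→j is +21, p→k is +21, t→o is +21 — a constant shift. It's a constant shift of +21 (ROT21).
Reversing it on ozvxc: o−21=t, z−21=e, v−21=a, x−21=c, c−21=h.

teach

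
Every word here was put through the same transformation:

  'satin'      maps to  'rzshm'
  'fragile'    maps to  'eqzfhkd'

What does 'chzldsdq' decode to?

Compare letters: s→r is +25, a→z is +25, t→s is +25 — a constant shift. This is a Caesar cipher with shift 25.
Undoing it on chzldsdq: c−25=d, h−25=i, z−25=a, l−25=m, d−25=e, s−25=t, d−25=e, q−25=r.

diameter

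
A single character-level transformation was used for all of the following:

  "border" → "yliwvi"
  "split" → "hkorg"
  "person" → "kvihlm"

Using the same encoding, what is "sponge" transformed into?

hklmtv

Letters are reflected about the middle of the alphabet (position → 25−position): Atbash.
For sponge: s↔h, p↔k, o↔l, n↔m, g↔t, e↔v.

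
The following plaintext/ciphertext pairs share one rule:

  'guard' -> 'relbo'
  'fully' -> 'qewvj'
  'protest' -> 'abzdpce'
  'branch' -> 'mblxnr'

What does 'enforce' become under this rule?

Shifts by position in guard: pos 0: g→r (+11), pos 1: u→e (+10), pos 2: a→l (+11), pos 3: r→b (+10) — repeating every 2. A repeating key of period 2 is used — shifts +11, +10 over and over.
Applying it to enforce: e+11=p, n+10=x, f+11=q, o+10=y, r+11=c, c+10=m, e+11=p.

pxqycmp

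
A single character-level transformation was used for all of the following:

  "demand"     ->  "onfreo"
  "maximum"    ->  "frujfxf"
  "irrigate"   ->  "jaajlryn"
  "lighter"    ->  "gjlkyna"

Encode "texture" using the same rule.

d(3)→o(14) and e(4)→n(13) fit y≡25x+17 (mod 26); the inverse of 25 mod 26 is 25. This is an affine cipher: with a=0,…,z=25, each position x becomes (25x+17) mod 26.
On texture: t(19)→25·19+17≡24=y; e(4)→25·4+17≡13=n; x(23)→25·23+17≡20=u; t(19)→25·19+17≡24=y; u(20)→25·20+17≡23=x; r(17)→25·17+17≡0=a; e(4)→25·4+17≡13=n (all mod 26).

ynuyxan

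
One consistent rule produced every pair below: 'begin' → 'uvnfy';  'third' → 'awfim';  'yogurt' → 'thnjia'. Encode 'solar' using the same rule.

rhgli

b(1)→u(20) and e(4)→v(21) fit y≡9x+11 (mod 26); the inverse of 9 mod 26 is 3. Treating letters as 0–25, the rule is x ↦ 9x + 11 (mod 26).
For solar: s(18)→9·18+11≡17=r; o(14)→9·14+11≡7=h; l(11)→9·11+11≡6=g; a(0)→9·0+11≡11=l; r(17)→9·17+11≡8=i (all mod 26).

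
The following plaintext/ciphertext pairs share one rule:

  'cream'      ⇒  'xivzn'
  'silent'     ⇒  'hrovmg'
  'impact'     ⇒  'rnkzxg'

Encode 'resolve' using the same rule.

ivhloev

Each letter is replaced by its mirror in the alphabet: a↔z, b↔y, c↔x, and so on (the Atbash cipher).
For resolve: r↔i, e↔v, s↔h, o↔l, l↔o, v↔e, e↔v.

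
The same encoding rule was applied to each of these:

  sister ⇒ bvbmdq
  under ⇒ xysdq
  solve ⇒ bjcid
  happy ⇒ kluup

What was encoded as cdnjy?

s(18)→b(1) and i(8)→v(21) fit y≡11x+11 (mod 26); the inverse of 11 mod 26 is 19. This is an affine cipher: with a=0,…,z=25, each position x becomes (11x+11) mod 26.
Decoding cdnjy: c(2)→19·(2−11)≡11=l; d(3)→19·(3−11)≡4=e; n(13)→19·(13−11)≡12=m; j(9)→19·(9−11)≡14=o; y(24)→19·(24−11)≡13=n (all mod 26).

lemon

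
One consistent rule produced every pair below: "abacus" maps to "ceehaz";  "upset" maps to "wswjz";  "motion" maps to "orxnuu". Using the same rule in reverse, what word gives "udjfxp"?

In abacus: a→c is +2, b→e is +3, a→e is +4, c→h is +5 — the shift increases by 1 each position. The shift increases by 1 at each position, starting from +2: 2, 3, 4, ….
Decoding udjfxp: u−2=s, d−3=a, j−4=f, f−5=a, x−6=r, p−7=i.

safari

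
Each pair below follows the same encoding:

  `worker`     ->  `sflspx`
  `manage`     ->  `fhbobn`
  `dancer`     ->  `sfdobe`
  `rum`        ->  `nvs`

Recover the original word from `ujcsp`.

The output letters match the input read backwards, each shifted +1: worker reversed is rekrow. Two steps: reverse the string, then apply a Caesar shift of +1.
Reversing it on ujcsp: shift back: u−1=t, j−1=i, c−1=b, s−1=r, p−1=o → tibro; then reverse → orbit.

orbit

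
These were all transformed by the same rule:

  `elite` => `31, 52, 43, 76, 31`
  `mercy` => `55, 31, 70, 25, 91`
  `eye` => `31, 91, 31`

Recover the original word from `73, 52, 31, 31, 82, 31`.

e(#5)→31 and l(#12)→52: differences scale by 3, so n = 3·pos + 16. The formula is n = 3×(alphabet index, a=1) + 16.
Decoding 73, 52, 31, 31, 82, 31: 73→(73−16)÷3=19=s, 52→(52−16)÷3=12=l, 31→(31−16)÷3=5=e, 31→(31−16)÷3=5=e, 82→(82−16)÷3=22=v, 31→(31−16)÷3=5=e.

sleeve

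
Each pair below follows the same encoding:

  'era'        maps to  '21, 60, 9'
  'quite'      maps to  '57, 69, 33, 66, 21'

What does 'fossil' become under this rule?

24, 51, 63, 63, 33, 42

e(#5)→21 and r(#18)→60: differences scale by 3, so n = 3·pos + 6. With a=1..z=26, the number is 3·pos + 6.
For fossil: f=6→24, o=15→51, s=19→63, s=19→63, i=9→33, l=12→42.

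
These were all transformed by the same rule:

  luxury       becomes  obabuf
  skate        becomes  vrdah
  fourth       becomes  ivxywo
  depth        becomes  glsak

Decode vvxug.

A repeating key of period 2 is used — shifts +3, +7 over and over.
Reversing it on vvxug: v−3=s, v−7=o, x−3=u, u−7=n, g−3=d.

sound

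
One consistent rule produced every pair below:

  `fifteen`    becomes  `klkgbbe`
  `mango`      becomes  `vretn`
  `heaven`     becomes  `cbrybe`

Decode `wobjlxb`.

f(5)→k(10) and i(8)→l(11) fit y≡9x+17 (mod 26); the inverse of 9 mod 26 is 3. Each letter's alphabet position (a=0..z=25) is mapped through 9·x+17 mod 26 — an affine cipher.
Undoing it on wobjlxb: w(22)→3·(22−17)≡15=p; o(14)→3·(14−17)≡17=r; b(1)→3·(1−17)≡4=e; j(9)→3·(9−17)≡2=c; l(11)→3·(11−17)≡8=i; x(23)→3·(23−17)≡18=s; b(1)→3·(1−17)≡4=e (all mod 26).

precise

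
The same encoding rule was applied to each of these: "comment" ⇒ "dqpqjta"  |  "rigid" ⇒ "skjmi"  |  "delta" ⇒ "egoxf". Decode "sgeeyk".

In comment: c→d is +1, o→q is +2, m→p is +3, m→q is +4 — the shift increases by 1 each position. Letter i (0-indexed) is shifted by i+1, so successive shifts are 1, 2, 3, ….
Undoing it on sgeeyk: s−1=r, g−2=e, e−3=b, e−4=a, y−5=t, k−6=e.

rebate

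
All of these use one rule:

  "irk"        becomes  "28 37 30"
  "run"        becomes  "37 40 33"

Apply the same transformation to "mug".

32 40 26

i is letter #9 and maps to 28: an offset of 19. Each letter is replaced by its alphabet position (a=1..z=26) + 19.
On mug: m=13→32, u=21→40, g=7→26.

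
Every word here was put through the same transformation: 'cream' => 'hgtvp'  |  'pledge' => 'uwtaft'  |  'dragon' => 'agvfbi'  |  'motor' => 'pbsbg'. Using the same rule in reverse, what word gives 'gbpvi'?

roman

Each letter's alphabet position (a=0..z=25) is mapped through 19·x+21 mod 26 — an affine cipher.
Undoing it on gbpvi: g(6)→11·(6−21)≡17=r; b(1)→11·(1−21)≡14=o; p(15)→11·(15−21)≡12=m; v(21)→11·(21−21)≡0=a; i(8)→11·(8−21)≡13=n (all mod 26).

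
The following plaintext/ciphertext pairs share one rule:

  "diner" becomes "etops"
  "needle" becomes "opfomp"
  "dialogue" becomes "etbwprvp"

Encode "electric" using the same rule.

fwfnucjn

The shifts repeat in a cycle of length 2: positions 0,1,… shift by +1, +11, then the pattern repeats.
For electric: e+1=f, l+11=w, e+1=f, c+11=n, t+1=u, r+11=c, i+1=j, c+11=n.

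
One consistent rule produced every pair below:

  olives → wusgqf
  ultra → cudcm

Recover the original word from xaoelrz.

pretzel

In olives: o→w is +8, l→u is +9, i→s is +10, v→g is +11 — the shift increases by 1 each position. The shift increases by 1 at each position, starting from +8: 8, 9, 10, ….
Reversing it on xaoelrz: x−8=p, a−9=r, o−10=e, e−11=t, l−12=z, r−13=e, z−14=l.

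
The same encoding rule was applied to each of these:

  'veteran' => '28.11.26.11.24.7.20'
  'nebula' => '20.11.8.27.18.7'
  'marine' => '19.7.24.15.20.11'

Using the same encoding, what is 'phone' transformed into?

v is letter #22 and maps to 28: an offset of 6. The number is (letter's place in the alphabet, a=1) + 6.
Applying it to phone: p=16→22, h=8→14, o=15→21, n=14→20, e=5→11.

22.14.21.20.11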